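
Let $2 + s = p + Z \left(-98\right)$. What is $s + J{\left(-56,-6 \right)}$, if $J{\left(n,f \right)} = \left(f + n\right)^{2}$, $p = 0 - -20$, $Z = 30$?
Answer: $922$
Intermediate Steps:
$p = 20$ ($p = 0 + 20 = 20$)
$s = -2922$ ($s = -2 + \left(20 + 30 \left(-98\right)\right) = -2 + \left(20 - 2940\right) = -2 - 2920 = -2922$)
$s + J{\left(-56,-6 \right)} = -2922 + \left(-6 - 56\right)^{2} = -2922 + \left(-62\right)^{2} = -2922 + 3844 = 922$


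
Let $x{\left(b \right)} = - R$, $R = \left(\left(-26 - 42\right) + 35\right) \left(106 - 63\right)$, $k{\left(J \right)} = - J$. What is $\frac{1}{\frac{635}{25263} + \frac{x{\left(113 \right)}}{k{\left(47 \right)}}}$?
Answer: $- \frac{1187361}{35818352} \approx -0.03315$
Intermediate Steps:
$R = -1419$ ($R = \left(\left(-26 - 42\right) + 35\right) 43 = \left(-68 + 35\right) 43 = \left(-33\right) 43 = -1419$)
$x{\left(b \right)} = 1419$ ($x{\left(b \right)} = \left(-1\right) \left(-1419\right) = 1419$)
$\frac{1}{\frac{635}{25263} + \frac{x{\left(113 \right)}}{k{\left(47 \right)}}} = \frac{1}{\frac{635}{25263} + \frac{1419}{\left(-1\right) 47}} = \frac{1}{635 \cdot \frac{1}{25263} + \frac{1419}{-47}} = \frac{1}{\frac{635}{25263} + 1419 \left(- \frac{1}{47}\right)} = \frac{1}{\frac{635}{25263} - \frac{1419}{47}} = \frac{1}{- \frac{35818352}{1187361}} = - \frac{1187361}{35818352}$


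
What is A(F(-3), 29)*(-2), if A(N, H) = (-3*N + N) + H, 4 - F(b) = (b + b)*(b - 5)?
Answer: -234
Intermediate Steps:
F(b) = 4 - 2*b*(-5 + b) (F(b) = 4 - (b + b)*(b - 5) = 4 - 2*b*(-5 + b))
A(N, H) = H - 2*N (A(N, H) = -2*N + H = H - 2*N)
A(F(-3), 29)*(-2) = (29 - 2*(4 - 2*(-3)**2 + 10*(-3)))*(-2) = (29 - 2*(4 - 2*9 - 30))*(-2) = (29 - 2*(4 - 18 - 30))*(-2) = (29 - 2*(-44))*(-2) = (29 + 88)*(-2) = 117*(-2) = -234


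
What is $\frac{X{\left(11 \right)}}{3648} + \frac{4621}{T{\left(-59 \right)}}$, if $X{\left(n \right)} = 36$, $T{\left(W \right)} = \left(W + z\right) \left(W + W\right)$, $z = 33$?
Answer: $\frac{353497}{233168} \approx 1.5161$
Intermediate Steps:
$T{\left(W \right)} = 2 W \left(33 + W\right)$ ($T{\left(W \right)} = \left(W + 33\right) \left(W + W\right) = \left(33 + W\right) 2 W = 2 W \left(33 + W\right)$)
$\frac{X{\left(11 \right)}}{3648} + \frac{4621}{T{\left(-59 \right)}} = \frac{36}{3648} + \frac{4621}{2 \left(-59\right) \left(33 - 59\right)} = 36 \cdot \frac{1}{3648} + \frac{4621}{2 \left(-59\right) \left(-26\right)} = \frac{3}{304} + \frac{4621}{3068} = \frac{353497}{233168}$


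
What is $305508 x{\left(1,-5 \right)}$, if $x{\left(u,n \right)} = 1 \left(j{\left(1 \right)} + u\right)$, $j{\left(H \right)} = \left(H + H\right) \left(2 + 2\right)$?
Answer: $2749572$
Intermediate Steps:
$j{\left(H \right)} = 8 H$ ($j{\left(H \right)} = 2 H 4 = 8 H$)
$x{\left(u,n \right)} = 8 + u$ ($x{\left(u,n \right)} = 1 \left(8 \cdot 1 + u\right) = 1 \left(8 + u\right) = 8 + u$)
$305508 x{\left(1,-5 \right)} = 305508 \left(8 + 1\right) = 305508 \cdot 9 = 2749572$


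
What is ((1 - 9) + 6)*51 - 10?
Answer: -112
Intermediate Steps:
((1 - 9) + 6)*51 - 10 = (-8 + 6)*51 - 10 = -2*51 - 10 = -102 - 10 = -112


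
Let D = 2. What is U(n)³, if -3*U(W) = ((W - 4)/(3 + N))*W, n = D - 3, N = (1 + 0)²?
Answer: -125/1728 ≈ -0.072338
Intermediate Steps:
N = 1 (N = 1² = 1)
n = -1 (n = 2 - 3 = -1)
U(W) = -W*(-1 + W/4)/3 (U(W) = -(W - 4)/(3 + 1)*W/3 = -(-4 + W)/4*W/3 = -(-4 + W)*(¼)*W/3 = -(-1 + W/4)*W/3 = -W*(-1 + W/4)/3)
U(n)³ = ((1/12)*(-1)*(4 - 1*(-1)))³ = ((1/12)*(-1)*(4 + 1))³ = ((1/12)*(-1)*5)³ = (-5/12)³ = -125/1728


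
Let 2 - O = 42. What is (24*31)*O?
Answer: -29760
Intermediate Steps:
O = -40 (O = 2 - 1*42 = 2 - 42 = -40)
(24*31)*O = (24*31)*(-40) = 744*(-40) = -29760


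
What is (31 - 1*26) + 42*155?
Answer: 6515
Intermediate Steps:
(31 - 1*26) + 42*155 = (31 - 26) + 6510 = 5 + 6510 = 6515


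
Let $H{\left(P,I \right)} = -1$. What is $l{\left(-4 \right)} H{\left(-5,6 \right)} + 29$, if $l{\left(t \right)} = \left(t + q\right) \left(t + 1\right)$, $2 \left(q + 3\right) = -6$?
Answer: $-1$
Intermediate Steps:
$q = -6$ ($q = -3 + \frac{1}{2} \left(-6\right) = -3 - 3 = -6$)
$l{\left(t \right)} = \left(1 + t\right) \left(-6 + t\right)$ ($l{\left(t \right)} = \left(t - 6\right) \left(t + 1\right) = \left(-6 + t\right) \left(1 + t\right) = \left(1 + t\right) \left(-6 + t\right)$)
$l{\left(-4 \right)} H{\left(-5,6 \right)} + 29 = \left(-6 + \left(-4\right)^{2} - -20\right) \left(-1\right) + 29 = \left(-6 + 16 + 20\right) \left(-1\right) + 29 = 30 \left(-1\right) + 29 = -30 + 29 = -1$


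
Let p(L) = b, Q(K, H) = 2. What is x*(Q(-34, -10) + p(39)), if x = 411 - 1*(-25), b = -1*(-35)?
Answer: 16132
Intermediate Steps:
b = 35
p(L) = 35
x = 436 (x = 411 + 25 = 436)
x*(Q(-34, -10) + p(39)) = 436*(2 + 35) = 436*37 = 16132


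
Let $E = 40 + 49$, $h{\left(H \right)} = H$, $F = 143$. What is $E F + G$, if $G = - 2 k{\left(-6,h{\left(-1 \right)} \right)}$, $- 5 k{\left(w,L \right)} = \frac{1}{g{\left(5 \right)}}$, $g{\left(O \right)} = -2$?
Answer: $\frac{63634}{5} \approx 12727.0$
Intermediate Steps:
$E = 89$
$k{\left(w,L \right)} = \frac{1}{10}$ ($k{\left(w,L \right)} = - \frac{1}{5 \left(-2\right)} = \left(- \frac{1}{5}\right) \left(- \frac{1}{2}\right) = \frac{1}{10}$)
$G = - \frac{1}{5}$ ($G = \left(-2\right) \frac{1}{10} = - \frac{1}{5} \approx -0.2$)
$E F + G = 89 \cdot 143 - \frac{1}{5} = 12727 - \frac{1}{5} = \frac{63634}{5}$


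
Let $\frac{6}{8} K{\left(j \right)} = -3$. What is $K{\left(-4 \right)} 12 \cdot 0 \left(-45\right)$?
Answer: $0$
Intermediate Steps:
$K{\left(j \right)} = -4$ ($K{\left(j \right)} = \frac{4}{3} \left(-3\right) = -4$)
$K{\left(-4 \right)} 12 \cdot 0 \left(-45\right) = - 4 \cdot 12 \cdot 0 \left(-45\right) = \left(-4\right) 0 \left(-45\right) = 0 \left(-45\right) = 0$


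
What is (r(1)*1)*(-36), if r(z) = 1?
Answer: -36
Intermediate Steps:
(r(1)*1)*(-36) = (1*1)*(-36) = 1*(-36) = -36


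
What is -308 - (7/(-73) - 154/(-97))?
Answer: -2191511/7081 ≈ -309.49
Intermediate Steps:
-308 - (7/(-73) - 154/(-97)) = -308 - (7*(-1/73) - 154*(-1/97)) = -308 - (-7/73 + 154/97) = -308 - 1*10563/7081 = -308 - 10563/7081 = -2191511/7081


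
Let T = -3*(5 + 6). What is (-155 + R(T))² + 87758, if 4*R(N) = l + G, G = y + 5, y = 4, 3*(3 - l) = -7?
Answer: 15938641/144 ≈ 1.1069e+5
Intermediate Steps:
l = 16/3 (l = 3 - ⅓*(-7) = 3 + 7/3 = 16/3 ≈ 5.3333)
T = -33 (T = -3*11 = -33)
G = 9 (G = 4 + 5 = 9)
R(N) = 43/12 (R(N) = (16/3 + 9)/4 = (¼)*(43/3) = 43/12)
(-155 + R(T))² + 87758 = (-155 + 43/12)² + 87758 = (-1817/12)² + 87758 = 3301489/144 + 87758 = 15938641/144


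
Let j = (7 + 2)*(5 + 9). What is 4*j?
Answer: 504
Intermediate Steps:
j = 126 (j = 9*14 = 126)
4*j = 4*126 = 504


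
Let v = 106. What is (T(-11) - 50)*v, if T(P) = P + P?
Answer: -7632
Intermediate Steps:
T(P) = 2*P
(T(-11) - 50)*v = (2*(-11) - 50)*106 = (-22 - 50)*106 = -72*106 = -7632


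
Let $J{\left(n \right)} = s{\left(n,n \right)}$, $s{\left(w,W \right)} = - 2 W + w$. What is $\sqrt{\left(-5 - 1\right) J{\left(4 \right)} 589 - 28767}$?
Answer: $i \sqrt{14631} \approx 120.96 i$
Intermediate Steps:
$s{\left(w,W \right)} = w - 2 W$
$J{\left(n \right)} = - n$ ($J{\left(n \right)} = n - 2 n = - n$)
$\sqrt{\left(-5 - 1\right) J{\left(4 \right)} 589 - 28767} = \sqrt{\left(-5 - 1\right) \left(\left(-1\right) 4\right) 589 - 28767} = \sqrt{\left(-6\right) \left(-4\right) 589 - 28767} = \sqrt{24 \cdot 589 - 28767} = \sqrt{14136 - 28767} = \sqrt{-14631} = i \sqrt{14631}$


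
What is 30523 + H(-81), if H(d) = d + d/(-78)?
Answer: 791519/26 ≈ 30443.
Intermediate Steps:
H(d) = 77*d/78 (H(d) = d + d*(-1/78) = d - d/78 = 77*d/78)
30523 + H(-81) = 30523 + (77/78)*(-81) = 30523 - 2079/26 = 791519/26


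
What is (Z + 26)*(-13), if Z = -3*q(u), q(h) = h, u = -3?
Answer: -455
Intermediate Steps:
Z = 9 (Z = -3*(-3) = 9)
(Z + 26)*(-13) = (9 + 26)*(-13) = 35*(-13) = -455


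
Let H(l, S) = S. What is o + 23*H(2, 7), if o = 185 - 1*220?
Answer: 126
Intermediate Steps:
o = -35 (o = 185 - 220 = -35)
o + 23*H(2, 7) = -35 + 23*7 = -35 + 161 = 126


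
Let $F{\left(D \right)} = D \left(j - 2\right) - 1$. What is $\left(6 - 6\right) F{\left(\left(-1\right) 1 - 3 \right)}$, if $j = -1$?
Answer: $0$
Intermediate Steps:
$F{\left(D \right)} = -1 - 3 D$ ($F{\left(D \right)} = D \left(-1 - 2\right) - 1 = D \left(-3\right) - 1 = - 3 D - 1 = -1 - 3 D$)
$\left(6 - 6\right) F{\left(\left(-1\right) 1 - 3 \right)} = \left(6 - 6\right) \left(-1 - 3 \left(\left(-1\right) 1 - 3\right)\right) = \left(6 - 6\right) \left(-1 - 3 \left(-1 - 3\right)\right) = 0 \left(-1 - -12\right) = 0 \left(-1 + 12\right) = 0 \cdot 11 = 0$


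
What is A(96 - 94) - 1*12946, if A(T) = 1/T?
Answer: -25891/2 ≈ -12946.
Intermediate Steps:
A(96 - 94) - 1*12946 = 1/(96 - 94) - 1*12946 = 1/2 - 12946 = -25891/2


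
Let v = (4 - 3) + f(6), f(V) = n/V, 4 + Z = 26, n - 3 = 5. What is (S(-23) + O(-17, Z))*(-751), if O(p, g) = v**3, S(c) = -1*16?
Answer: 66839/27 ≈ 2475.5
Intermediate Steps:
n = 8 (n = 3 + 5 = 8)
Z = 22 (Z = -4 + 26 = 22)
f(V) = 8/V
S(c) = -16
v = 7/3 (v = (4 - 3) + 8/6 = 1 + 8*(1/6) = 1 + 4/3 = 7/3 ≈ 2.3333)
O(p, g) = 343/27 (O(p, g) = (7/3)**3 = 343/27)
(S(-23) + O(-17, Z))*(-751) = (-16 + 343/27)*(-751) = -89/27*(-751) = 66839/27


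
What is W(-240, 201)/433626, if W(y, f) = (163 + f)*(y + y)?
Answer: -29120/72271 ≈ -0.40293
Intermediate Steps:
W(y, f) = 2*y*(163 + f) (W(y, f) = (163 + f)*(2*y) = 2*y*(163 + f))
W(-240, 201)/433626 = (2*(-240)*(163 + 201))/433626 = (2*(-240)*364)*(1/433626) = -174720*1/433626 = -29120/72271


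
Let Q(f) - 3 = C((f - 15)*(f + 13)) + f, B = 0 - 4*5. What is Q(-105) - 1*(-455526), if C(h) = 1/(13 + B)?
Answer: 3187967/7 ≈ 4.5542e+5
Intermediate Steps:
B = -20 (B = 0 - 20 = -20)
C(h) = -⅐ (C(h) = 1/(13 - 20) = 1/(-7) = -⅐)
Q(f) = 20/7 + f (Q(f) = 3 + (-⅐ + f) = 20/7 + f)
Q(-105) - 1*(-455526) = (20/7 - 105) - 1*(-455526) = -715/7 + 455526 = 3187967/7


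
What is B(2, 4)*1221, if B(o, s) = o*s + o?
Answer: 12210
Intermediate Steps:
B(o, s) = o + o*s
B(2, 4)*1221 = (2*(1 + 4))*1221 = (2*5)*1221 = 10*1221 = 12210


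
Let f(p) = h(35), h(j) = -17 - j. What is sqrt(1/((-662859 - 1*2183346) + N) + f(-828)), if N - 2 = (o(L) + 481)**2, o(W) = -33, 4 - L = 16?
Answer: I*sqrt(363930580513551)/2645499 ≈ 7.2111*I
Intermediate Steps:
L = -12 (L = 4 - 1*16 = 4 - 16 = -12)
f(p) = -52 (f(p) = -17 - 1*35 = -17 - 35 = -52)
N = 200706 (N = 2 + (-33 + 481)**2 = 2 + 448**2 = 2 + 200704 = 200706)
sqrt(1/((-662859 - 1*2183346) + N) + f(-828)) = sqrt(1/((-662859 - 1*2183346) + 200706) - 52) = sqrt(1/((-662859 - 2183346) + 200706) - 52) = sqrt(1/(-2846205 + 200706) - 52) = sqrt(1/(-2645499) - 52) = sqrt(-1/2645499 - 52) = sqrt(-137565949/2645499) = I*sqrt(363930580513551)/2645499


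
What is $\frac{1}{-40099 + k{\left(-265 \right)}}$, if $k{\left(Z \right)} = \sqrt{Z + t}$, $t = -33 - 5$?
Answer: $- \frac{40099}{1607930104} - \frac{i \sqrt{303}}{1607930104} \approx -2.4938 \cdot 10^{-5} - 1.0826 \cdot 10^{-8} i$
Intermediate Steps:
$t = -38$
$k{\left(Z \right)} = \sqrt{-38 + Z}$ ($k{\left(Z \right)} = \sqrt{Z - 38} = \sqrt{-38 + Z}$)
$\frac{1}{-40099 + k{\left(-265 \right)}} = \frac{1}{-40099 + \sqrt{-38 - 265}} = \frac{1}{-40099 + \sqrt{-303}} = \frac{1}{-40099 + i \sqrt{303}}$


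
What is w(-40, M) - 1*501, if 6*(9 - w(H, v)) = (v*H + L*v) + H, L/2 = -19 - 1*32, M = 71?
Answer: 1195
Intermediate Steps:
L = -102 (L = 2*(-19 - 1*32) = 2*(-19 - 32) = 2*(-51) = -102)
w(H, v) = 9 + 17*v - H/6 - H*v/6 (w(H, v) = 9 - ((v*H - 102*v) + H)/6 = 9 - ((H*v - 102*v) + H)/6 = 9 - ((-102*v + H*v) + H)/6 = 9 - (H - 102*v + H*v)/6 = 9 + (17*v - H/6 - H*v/6) = 9 + 17*v - H/6 - H*v/6)
w(-40, M) - 1*501 = (9 + 17*71 - ⅙*(-40) - ⅙*(-40)*71) - 1*501 = (9 + 1207 + 20/3 + 1420/3) - 501 = 1696 - 501 = 1195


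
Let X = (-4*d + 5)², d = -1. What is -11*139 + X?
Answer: -1448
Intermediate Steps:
X = 81 (X = (-4*(-1) + 5)² = (4 + 5)² = 9² = 81)
-11*139 + X = -11*139 + 81 = -1529 + 81 = -1448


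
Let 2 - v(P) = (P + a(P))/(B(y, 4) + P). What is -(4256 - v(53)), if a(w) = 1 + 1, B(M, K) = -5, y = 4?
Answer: -204247/48 ≈ -4255.1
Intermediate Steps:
a(w) = 2
v(P) = 2 - (2 + P)/(-5 + P) (v(P) = 2 - (P + 2)/(-5 + P) = 2 - (2 + P)/(-5 + P))
-(4256 - v(53)) = -(4256 - (-12 + 53)/(-5 + 53)) = -(4256 - 41/48) = -1*204247/48 = -204247/48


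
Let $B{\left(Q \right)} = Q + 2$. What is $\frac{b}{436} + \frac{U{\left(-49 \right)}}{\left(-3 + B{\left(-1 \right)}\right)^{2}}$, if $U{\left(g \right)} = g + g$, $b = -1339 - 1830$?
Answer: $- \frac{13851}{436} \approx -31.768$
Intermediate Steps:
$B{\left(Q \right)} = 2 + Q$
$b = -3169$ ($b = -1339 - 1830 = -3169$)
$U{\left(g \right)} = 2 g$
$\frac{b}{436} + \frac{U{\left(-49 \right)}}{\left(-3 + B{\left(-1 \right)}\right)^{2}} = - \frac{3169}{436} + \frac{2 \left(-49\right)}{\left(-3 + \left(2 - 1\right)\right)^{2}} = \left(-3169\right) \frac{1}{436} - \frac{98}{\left(-3 + 1\right)^{2}} = - \frac{3169}{436} - \frac{98}{\left(-2\right)^{2}} = - \frac{3169}{436} - \frac{98}{4} = - \frac{3169}{436} - \frac{49}{2} = - \frac{13851}{436}$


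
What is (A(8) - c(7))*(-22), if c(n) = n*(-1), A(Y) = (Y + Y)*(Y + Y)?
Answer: -5786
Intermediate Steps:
A(Y) = 4*Y² (A(Y) = (2*Y)*(2*Y) = 4*Y²)
c(n) = -n
(A(8) - c(7))*(-22) = (4*8² - (-1)*7)*(-22) = (4*64 - 1*(-7))*(-22) = (256 + 7)*(-22) = 263*(-22) = -5786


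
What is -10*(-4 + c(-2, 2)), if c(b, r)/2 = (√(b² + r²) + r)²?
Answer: -200 - 160*√2 ≈ -426.27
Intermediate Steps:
c(b, r) = 2*(r + √(b² + r²))² (c(b, r) = 2*(√(b² + r²) + r)² = 2*(r + √(b² + r²))²)
-10*(-4 + c(-2, 2)) = -10*(-4 + 2*(2 + √((-2)² + 2²))²) = -10*(-4 + 2*(2 + √(4 + 4))²) = -10*(-4 + 2*(2 + √8)²) = -10*(-4 + 2*(2 + 2*√2)²) = 40 - 20*(2 + 2*√2)²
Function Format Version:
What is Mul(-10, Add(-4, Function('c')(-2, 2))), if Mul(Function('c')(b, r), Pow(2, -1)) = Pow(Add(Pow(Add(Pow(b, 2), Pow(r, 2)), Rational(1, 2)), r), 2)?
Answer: Add(-200, Mul(-160, Pow(2, Rational(1, 2)))) ≈ -426.27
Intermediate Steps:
Function('c')(b, r) = Mul(2, Pow(Add(r, Pow(Add(Pow(b, 2), Pow(r, 2)), Rational(1, 2))), 2)) (Function('c')(b, r) = Mul(2, Pow(Add(Pow(Add(Pow(b, 2), Pow(r, 2)), Rational(1, 2)), r), 2)) = Mul(2, Pow(Add(r, Pow(Add(Pow(b, 2), Pow(r, 2)), Rational(1, 2))), 2)))
Mul(-10, Add(-4, Function('c')(-2, 2))) = Mul(-10, Add(-4, Mul(2, Pow(Add(2, Pow(Add(Pow(-2, 2), Pow(2, 2)), Rational(1, 2))), 2)))) = Mul(-10, Add(-4, Mul(2, Pow(Add(2, Pow(Add(4, 4), Rational(1, 2))), 2)))) = Mul(-10, Add(-4, Mul(2, Pow(Add(2, Pow(8, Rational(1, 2))), 2)))) = Mul(-10, Add(-4, Mul(2, Pow(Add(2, Mul(2, Pow(2, Rational(1, 2)))), 2)))) = Add(40, Mul(-20, Pow(Add(2, Mul(2, Pow(2, Rational(1, 2)))), 2)))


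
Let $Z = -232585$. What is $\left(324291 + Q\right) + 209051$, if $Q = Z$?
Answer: $300757$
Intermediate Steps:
$Q = -232585$
$\left(324291 + Q\right) + 209051 = \left(324291 - 232585\right) + 209051 = 91706 + 209051 = 300757$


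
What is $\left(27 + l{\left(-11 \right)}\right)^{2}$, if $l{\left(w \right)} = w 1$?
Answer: $256$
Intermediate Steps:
$l{\left(w \right)} = w$
$\left(27 + l{\left(-11 \right)}\right)^{2} = \left(27 - 11\right)^{2} = 16^{2} = 256$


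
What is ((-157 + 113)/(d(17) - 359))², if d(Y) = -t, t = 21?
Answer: 121/9025 ≈ 0.013407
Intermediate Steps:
d(Y) = -21 (d(Y) = -1*21 = -21)
((-157 + 113)/(d(17) - 359))² = ((-157 + 113)/(-21 - 359))² = (-44/(-380))² = (-44*(-1/380))² = (11/95)² = 121/9025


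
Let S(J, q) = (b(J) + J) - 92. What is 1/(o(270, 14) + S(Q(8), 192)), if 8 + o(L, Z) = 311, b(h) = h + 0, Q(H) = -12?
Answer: 1/187 ≈ 0.0053476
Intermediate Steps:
b(h) = h
o(L, Z) = 303 (o(L, Z) = -8 + 311 = 303)
S(J, q) = -92 + 2*J (S(J, q) = (J + J) - 92 = 2*J - 92 = -92 + 2*J)
1/(o(270, 14) + S(Q(8), 192)) = 1/(303 + (-92 + 2*(-12))) = 1/(303 + (-92 - 24)) = 1/(303 - 116) = 1/187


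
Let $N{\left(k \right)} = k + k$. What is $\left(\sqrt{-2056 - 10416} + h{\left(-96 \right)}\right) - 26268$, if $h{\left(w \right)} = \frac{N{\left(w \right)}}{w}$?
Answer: $-26266 + 2 i \sqrt{3118} \approx -26266.0 + 111.68 i$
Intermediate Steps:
$N{\left(k \right)} = 2 k$
$h{\left(w \right)} = 2$ ($h{\left(w \right)} = \frac{2 w}{w} = 2$)
$\left(\sqrt{-2056 - 10416} + h{\left(-96 \right)}\right) - 26268 = \left(\sqrt{-2056 - 10416} + 2\right) - 26268 = \left(\sqrt{-12472} + 2\right) - 26268 = \left(2 i \sqrt{3118} + 2\right) - 26268 = \left(2 + 2 i \sqrt{3118}\right) - 26268 = -26266 + 2 i \sqrt{3118}$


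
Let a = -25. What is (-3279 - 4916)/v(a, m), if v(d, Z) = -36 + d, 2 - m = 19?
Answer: 8195/61 ≈ 134.34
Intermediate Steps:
m = -17 (m = 2 - 1*19 = 2 - 19 = -17)
(-3279 - 4916)/v(a, m) = (-3279 - 4916)/(-36 - 25) = -8195/(-61) = -8195*(-1/61) = 8195/61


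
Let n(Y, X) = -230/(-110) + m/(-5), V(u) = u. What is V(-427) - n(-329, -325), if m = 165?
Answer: -4357/11 ≈ -396.09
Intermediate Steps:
n(Y, X) = -340/11 (n(Y, X) = -230/(-110) + 165/(-5) = -230*(-1/110) + 165*(-⅕) = 23/11 - 33 = -340/11)
V(-427) - n(-329, -325) = -427 - 1*(-340/11) = -427 + 340/11 = -4357/11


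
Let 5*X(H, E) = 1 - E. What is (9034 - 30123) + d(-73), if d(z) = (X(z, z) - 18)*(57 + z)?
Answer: -105189/5 ≈ -21038.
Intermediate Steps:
X(H, E) = 1/5 - E/5 (X(H, E) = (1 - E)/5 = 1/5 - E/5)
d(z) = (57 + z)*(-89/5 - z/5) (d(z) = ((1/5 - z/5) - 18)*(57 + z) = (-89/5 - z/5)*(57 + z) = (57 + z)*(-89/5 - z/5))
(9034 - 30123) + d(-73) = (9034 - 30123) + (-5073/5 - 146/5*(-73) - 1/5*(-73)**2) = -21089 + (-5073/5 + 10658/5 - 1/5*5329) = -21089 + (-5073/5 + 10658/5 - 5329/5) = -21089 + 256/5 = -105189/5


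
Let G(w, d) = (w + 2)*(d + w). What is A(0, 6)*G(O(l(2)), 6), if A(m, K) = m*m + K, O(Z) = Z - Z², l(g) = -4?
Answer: 1512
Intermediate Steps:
G(w, d) = (2 + w)*(d + w)
A(m, K) = K + m² (A(m, K) = m² + K = K + m²)
A(0, 6)*G(O(l(2)), 6) = (6 + 0²)*((-4*(1 - 1*(-4)))² + 2*6 + 2*(-4*(1 - 1*(-4))) + 6*(-4*(1 - 1*(-4)))) = (6 + 0)*((-4*(1 + 4))² + 12 + 2*(-4*(1 + 4)) + 6*(-4*(1 + 4))) = 6*((-4*5)² + 12 + 2*(-4*5) + 6*(-4*5)) = 6*((-20)² + 12 + 2*(-20) + 6*(-20)) = 6*(400 + 12 - 40 - 120) = 6*252 = 1512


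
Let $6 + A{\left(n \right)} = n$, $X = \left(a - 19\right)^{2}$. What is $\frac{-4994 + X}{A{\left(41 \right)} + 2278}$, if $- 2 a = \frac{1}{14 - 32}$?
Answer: $- \frac{6005735}{2997648} \approx -2.0035$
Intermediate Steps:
$a = \frac{1}{36}$ ($a = - \frac{1}{2 \left(14 - 32\right)} = - \frac{1}{2 \left(-18\right)} = \left(- \frac{1}{2}\right) \left(- \frac{1}{18}\right) = \frac{1}{36} \approx 0.027778$)
$X = \frac{466489}{1296}$ ($X = \left(\frac{1}{36} - 19\right)^{2} = \left(- \frac{683}{36}\right)^{2} = \frac{466489}{1296} \approx 359.95$)
$A{\left(n \right)} = -6 + n$
$\frac{-4994 + X}{A{\left(41 \right)} + 2278} = \frac{-4994 + \frac{466489}{1296}}{\left(-6 + 41\right) + 2278} = - \frac{6005735}{1296 \left(35 + 2278\right)} = - \frac{6005735}{1296 \cdot 2313} = \left(- \frac{6005735}{1296}\right) \frac{1}{2313} = - \frac{6005735}{2997648}$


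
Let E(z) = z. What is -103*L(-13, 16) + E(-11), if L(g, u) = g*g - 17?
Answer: -15667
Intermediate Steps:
L(g, u) = -17 + g**2 (L(g, u) = g**2 - 17 = -17 + g**2)
-103*L(-13, 16) + E(-11) = -103*(-17 + (-13)**2) - 11 = -103*(-17 + 169) - 11 = -103*152 - 11 = -15656 - 11 = -15667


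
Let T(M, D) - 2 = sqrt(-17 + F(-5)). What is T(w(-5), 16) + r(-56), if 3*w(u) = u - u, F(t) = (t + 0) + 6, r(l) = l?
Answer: -54 + 4*I ≈ -54.0 + 4.0*I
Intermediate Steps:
F(t) = 6 + t (F(t) = t + 6 = 6 + t)
w(u) = 0 (w(u) = (u - u)/3 = (1/3)*0 = 0)
T(M, D) = 2 + 4*I (T(M, D) = 2 + sqrt(-17 + (6 - 5)) = 2 + sqrt(-17 + 1) = 2 + sqrt(-16) = 2 + 4*I)
T(w(-5), 16) + r(-56) = (2 + 4*I) - 56 = -54 + 4*I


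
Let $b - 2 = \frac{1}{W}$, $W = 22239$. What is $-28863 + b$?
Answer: $- \frac{641839778}{22239} \approx -28861.0$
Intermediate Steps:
$b = \frac{44479}{22239}$ ($b = 2 + \frac{1}{22239} = \frac{44479}{22239} \approx 2.0$)
$-28863 + b = -28863 + \frac{44479}{22239} = - \frac{641839778}{22239}$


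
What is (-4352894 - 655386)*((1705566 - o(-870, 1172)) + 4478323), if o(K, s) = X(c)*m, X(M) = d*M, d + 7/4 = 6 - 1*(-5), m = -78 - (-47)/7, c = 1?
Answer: -216817650174850/7 ≈ -3.0974e+13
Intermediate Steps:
m = -499/7 (m = -78 - (-47)/7 = -78 - 1*(-47/7) = -78 + 47/7 = -499/7 ≈ -71.286)
d = 37/4 (d = -7/4 + (6 - 1*(-5)) = -7/4 + (6 + 5) = -7/4 + 11 = 37/4 ≈ 9.2500)
X(M) = 37*M/4
o(K, s) = -18463/28 (o(K, s) = ((37/4)*1)*(-499/7) = (37/4)*(-499/7) = -18463/28)
(-4352894 - 655386)*((1705566 - o(-870, 1172)) + 4478323) = (-4352894 - 655386)*((1705566 - 1*(-18463/28)) + 4478323) = -5008280*((1705566 + 18463/28) + 4478323) = -5008280*(47774311/28 + 4478323) = -5008280*173167355/28 = -216817650174850/7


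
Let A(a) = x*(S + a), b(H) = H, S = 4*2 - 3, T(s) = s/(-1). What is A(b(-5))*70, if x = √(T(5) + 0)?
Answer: 0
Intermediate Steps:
T(s) = -s (T(s) = s*(-1) = -s)
S = 5 (S = 8 - 3 = 5)
x = I*√5 (x = √(-1*5 + 0) = √(-5 + 0) = √(-5) = I*√5 ≈ 2.2361*I)
A(a) = I*√5*(5 + a) (A(a) = (I*√5)*(5 + a) = I*√5*(5 + a))
A(b(-5))*70 = (I*√5*(5 - 5))*70 = (I*√5*0)*70 = 0*70 = 0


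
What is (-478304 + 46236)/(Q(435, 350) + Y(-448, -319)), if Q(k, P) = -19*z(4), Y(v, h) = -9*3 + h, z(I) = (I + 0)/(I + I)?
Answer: 864136/711 ≈ 1215.4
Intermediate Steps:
z(I) = 1/2 (z(I) = I/((2*I)) = I*(1/(2*I)) = 1/2)
Y(v, h) = -27 + h
Q(k, P) = -19/2 (Q(k, P) = -19*1/2 = -19/2)
(-478304 + 46236)/(Q(435, 350) + Y(-448, -319)) = (-478304 + 46236)/(-19/2 + (-27 - 319)) = -432068/(-19/2 - 346) = -432068/(-711/2) = -432068*(-2/711) = 864136/711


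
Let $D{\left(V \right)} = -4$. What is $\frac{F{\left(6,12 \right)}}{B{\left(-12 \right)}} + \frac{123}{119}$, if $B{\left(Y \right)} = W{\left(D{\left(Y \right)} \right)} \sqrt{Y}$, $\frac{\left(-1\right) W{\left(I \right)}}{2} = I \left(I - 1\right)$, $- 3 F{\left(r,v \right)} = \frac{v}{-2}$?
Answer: $\frac{123}{119} + \frac{i \sqrt{3}}{120} \approx 1.0336 + 0.014434 i$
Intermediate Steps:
$F{\left(r,v \right)} = \frac{v}{6}$ ($F{\left(r,v \right)} = - \frac{v \frac{1}{-2}}{3} = - \frac{v \left(- \frac{1}{2}\right)}{3} = - \frac{\left(- \frac{1}{2}\right) v}{3} = \frac{v}{6}$)
$W{\left(I \right)} = - 2 I \left(-1 + I\right)$ ($W{\left(I \right)} = - 2 I \left(I - 1\right) = - 2 I \left(-1 + I\right)$)
$B{\left(Y \right)} = - 40 \sqrt{Y}$ ($B{\left(Y \right)} = 2 \left(-4\right) \left(1 - -4\right) \sqrt{Y} = 2 \left(-4\right) \left(1 + 4\right) \sqrt{Y} = 2 \left(-4\right) 5 \sqrt{Y} = - 40 \sqrt{Y}$)
$\frac{F{\left(6,12 \right)}}{B{\left(-12 \right)}} + \frac{123}{119} = \frac{\frac{1}{6} \cdot 12}{\left(-40\right) \sqrt{-12}} + \frac{123}{119} = \frac{2}{\left(-40\right) 2 i \sqrt{3}} + 123 \cdot \frac{1}{119} = \frac{2}{\left(-80\right) i \sqrt{3}} + \frac{123}{119} = 2 \frac{i \sqrt{3}}{240} + \frac{123}{119} = \frac{i \sqrt{3}}{120} + \frac{123}{119} = \frac{123}{119} + \frac{i \sqrt{3}}{120}$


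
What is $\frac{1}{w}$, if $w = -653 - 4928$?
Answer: $- \frac{1}{5581} \approx -0.00017918$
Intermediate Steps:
$w = -5581$ ($w = -653 - 4928 = -5581$)
$\frac{1}{w} = \frac{1}{-5581} = - \frac{1}{5581}$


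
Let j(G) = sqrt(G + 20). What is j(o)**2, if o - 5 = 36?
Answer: 61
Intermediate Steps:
o = 41 (o = 5 + 36 = 41)
j(G) = sqrt(20 + G)
j(o)**2 = (sqrt(20 + 41))**2 = (sqrt(61))**2 = 61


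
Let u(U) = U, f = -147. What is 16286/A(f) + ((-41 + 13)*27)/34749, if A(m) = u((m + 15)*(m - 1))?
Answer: 309289/380952 ≈ 0.81188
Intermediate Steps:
A(m) = (-1 + m)*(15 + m) (A(m) = (m + 15)*(m - 1) = (15 + m)*(-1 + m) = (-1 + m)*(15 + m))
16286/A(f) + ((-41 + 13)*27)/34749 = 16286/(-15 + (-147)**2 + 14*(-147)) + ((-41 + 13)*27)/34749 = 16286/(-15 + 21609 - 2058) - 28*27*(1/34749) = 16286/19536 - 756*1/34749 = 16286*(1/19536) - 28/1287 = 8143/9768 - 28/1287 = 309289/380952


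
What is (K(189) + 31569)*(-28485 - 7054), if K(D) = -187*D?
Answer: 134124186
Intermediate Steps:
(K(189) + 31569)*(-28485 - 7054) = (-187*189 + 31569)*(-28485 - 7054) = (-35343 + 31569)*(-35539) = -3774*(-35539) = 134124186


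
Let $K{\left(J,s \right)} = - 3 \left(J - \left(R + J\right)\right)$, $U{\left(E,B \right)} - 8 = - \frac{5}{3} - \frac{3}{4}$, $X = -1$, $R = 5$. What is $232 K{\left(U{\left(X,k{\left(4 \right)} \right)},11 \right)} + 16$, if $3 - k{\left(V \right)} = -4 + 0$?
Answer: $3496$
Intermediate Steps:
$k{\left(V \right)} = 7$ ($k{\left(V \right)} = 3 - \left(-4 + 0\right) = 3 - -4 = 3 + 4 = 7$)
$U{\left(E,B \right)} = \frac{67}{12}$ ($U{\left(E,B \right)} = 8 - \left(\frac{3}{4} + \frac{5}{3}\right) = 8 - \frac{29}{12} = \frac{67}{12}$)
$K{\left(J,s \right)} = 15$ ($K{\left(J,s \right)} = - 3 \left(J - \left(5 + J\right)\right) = \left(-3\right) \left(-5\right) = 15$)
$232 K{\left(U{\left(X,k{\left(4 \right)} \right)},11 \right)} + 16 = 232 \cdot 15 + 16 = 3480 + 16 = 3496$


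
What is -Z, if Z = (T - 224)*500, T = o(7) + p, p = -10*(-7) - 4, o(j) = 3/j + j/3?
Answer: 1630000/21 ≈ 77619.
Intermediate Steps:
o(j) = 3/j + j/3 (o(j) = 3/j + j*(⅓) = 3/j + j/3)
p = 66 (p = 70 - 4 = 66)
T = 1444/21 (T = (3/7 + (⅓)*7) + 66 = (3*(⅐) + 7/3) + 66 = (3/7 + 7/3) + 66 = 58/21 + 66 = 1444/21 ≈ 68.762)
Z = -1630000/21 (Z = (1444/21 - 224)*500 = -3260/21*500 = -1630000/21 ≈ -77619.)
-Z = -1*(-1630000/21) = 1630000/21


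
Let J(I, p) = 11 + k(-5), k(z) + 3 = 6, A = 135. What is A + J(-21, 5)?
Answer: 149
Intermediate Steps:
k(z) = 3 (k(z) = -3 + 6 = 3)
J(I, p) = 14 (J(I, p) = 11 + 3 = 14)
A + J(-21, 5) = 135 + 14 = 149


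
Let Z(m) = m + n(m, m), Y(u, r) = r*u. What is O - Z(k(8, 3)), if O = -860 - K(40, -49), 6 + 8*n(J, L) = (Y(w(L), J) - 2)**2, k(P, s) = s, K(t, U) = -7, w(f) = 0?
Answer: -3423/4 ≈ -855.75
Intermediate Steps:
n(J, L) = -1/4 (n(J, L) = -3/4 + (J*0 - 2)**2/8 = -3/4 + (0 - 2)**2/8 = -3/4 + (1/8)*(-2)**2 = -3/4 + (1/8)*4 = -3/4 + 1/2 = -1/4)
Z(m) = -1/4 + m (Z(m) = m - 1/4 = -1/4 + m)
O = -853 (O = -860 - 1*(-7) = -860 + 7 = -853)
O - Z(k(8, 3)) = -853 - (-1/4 + 3) = -853 - 1*11/4 = -853 - 11/4 = -3423/4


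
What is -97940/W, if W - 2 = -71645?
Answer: 97940/71643 ≈ 1.3671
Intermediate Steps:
W = -71643 (W = 2 - 71645 = -71643)
-97940/W = -97940/(-71643) = -97940*(-1/71643) = 97940/71643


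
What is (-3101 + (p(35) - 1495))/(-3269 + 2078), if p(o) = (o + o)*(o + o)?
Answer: -304/1191 ≈ -0.25525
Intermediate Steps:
p(o) = 4*o² (p(o) = (2*o)*(2*o) = 4*o²)
(-3101 + (p(35) - 1495))/(-3269 + 2078) = (-3101 + (4*35² - 1495))/(-3269 + 2078) = (-3101 + (4*1225 - 1495))/(-1191) = (-3101 + (4900 - 1495))*(-1/1191) = (-3101 + 3405)*(-1/1191) = 304*(-1/1191) = -304/1191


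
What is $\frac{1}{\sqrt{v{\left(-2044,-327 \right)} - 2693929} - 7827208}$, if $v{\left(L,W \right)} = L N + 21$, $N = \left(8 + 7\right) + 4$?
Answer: $- \frac{978401}{7658148476001} - \frac{i \sqrt{683186}}{30632593904004} \approx -1.2776 \cdot 10^{-7} - 2.6983 \cdot 10^{-11} i$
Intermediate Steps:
$N = 19$ ($N = 15 + 4 = 19$)
$v{\left(L,W \right)} = 21 + 19 L$ ($v{\left(L,W \right)} = L 19 + 21 = 19 L + 21 = 21 + 19 L$)
$\frac{1}{\sqrt{v{\left(-2044,-327 \right)} - 2693929} - 7827208} = \frac{1}{\sqrt{\left(21 + 19 \left(-2044\right)\right) - 2693929} - 7827208} = \frac{1}{\sqrt{\left(21 - 38836\right) - 2693929} - 7827208} = \frac{1}{\sqrt{-38815 - 2693929} - 7827208} = \frac{1}{\sqrt{-2732744} - 7827208} = \frac{1}{2 i \sqrt{683186} - 7827208} = \frac{1}{-7827208 + 2 i \sqrt{683186}}$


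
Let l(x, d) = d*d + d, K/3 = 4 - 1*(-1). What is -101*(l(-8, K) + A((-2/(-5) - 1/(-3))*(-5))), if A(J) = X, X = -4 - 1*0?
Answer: -23836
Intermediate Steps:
K = 15 (K = 3*(4 - 1*(-1)) = 3*(4 + 1) = 3*5 = 15)
X = -4 (X = -4 + 0 = -4)
A(J) = -4
l(x, d) = d + d² (l(x, d) = d² + d = d + d²)
-101*(l(-8, K) + A((-2/(-5) - 1/(-3))*(-5))) = -101*(15*(1 + 15) - 4) = -101*(15*16 - 4) = -101*(240 - 4) = -101*236 = -23836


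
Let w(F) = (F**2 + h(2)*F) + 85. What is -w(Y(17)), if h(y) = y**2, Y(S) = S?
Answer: -442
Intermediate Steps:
w(F) = 85 + F**2 + 4*F (w(F) = (F**2 + 2**2*F) + 85 = (F**2 + 4*F) + 85 = 85 + F**2 + 4*F)
-w(Y(17)) = -(85 + 17**2 + 4*17) = -(85 + 289 + 68) = -1*442 = -442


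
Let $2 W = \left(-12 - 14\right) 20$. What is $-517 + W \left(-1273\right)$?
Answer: $330463$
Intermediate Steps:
$W = -260$ ($W = \frac{\left(-12 - 14\right) 20}{2} = \frac{\left(-26\right) 20}{2} = \frac{1}{2} \left(-520\right) = -260$)
$-517 + W \left(-1273\right) = -517 - -330980 = -517 + 330980 = 330463$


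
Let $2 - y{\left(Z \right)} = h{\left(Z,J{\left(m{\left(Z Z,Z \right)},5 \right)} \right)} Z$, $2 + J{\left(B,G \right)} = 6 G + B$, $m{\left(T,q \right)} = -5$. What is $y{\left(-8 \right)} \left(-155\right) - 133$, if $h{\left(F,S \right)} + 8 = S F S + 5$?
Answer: $5250957$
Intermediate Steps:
$J{\left(B,G \right)} = -2 + B + 6 G$ ($J{\left(B,G \right)} = -2 + \left(6 G + B\right) = -2 + \left(B + 6 G\right) = -2 + B + 6 G$)
$h{\left(F,S \right)} = -3 + F S^{2}$ ($h{\left(F,S \right)} = -8 + \left(S F S + 5\right) = -8 + \left(F S S + 5\right) = -8 + \left(F S^{2} + 5\right) = -8 + \left(5 + F S^{2}\right) = -3 + F S^{2}$)
$y{\left(Z \right)} = 2 - Z \left(-3 + 529 Z\right)$ ($y{\left(Z \right)} = 2 - \left(-3 + Z \left(-2 - 5 + 6 \cdot 5\right)^{2}\right) Z = 2 - \left(-3 + Z \left(-2 - 5 + 30\right)^{2}\right) Z = 2 - \left(-3 + Z 23^{2}\right) Z = 2 - \left(-3 + Z 529\right) Z = 2 - \left(-3 + 529 Z\right) Z = 2 - Z \left(-3 + 529 Z\right)$)
$y{\left(-8 \right)} \left(-155\right) - 133 = \left(2 - - 8 \left(-3 + 529 \left(-8\right)\right)\right) \left(-155\right) - 133 = \left(2 - - 8 \left(-3 - 4232\right)\right) \left(-155\right) - 133 = \left(2 - \left(-8\right) \left(-4235\right)\right) \left(-155\right) - 133 = \left(2 - 33880\right) \left(-155\right) - 133 = \left(-33878\right) \left(-155\right) - 133 = 5251090 - 133 = 5250957$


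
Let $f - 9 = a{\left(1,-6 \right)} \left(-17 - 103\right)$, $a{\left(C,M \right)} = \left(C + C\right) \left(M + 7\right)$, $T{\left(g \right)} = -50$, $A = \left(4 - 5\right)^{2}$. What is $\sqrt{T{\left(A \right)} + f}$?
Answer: $i \sqrt{281} \approx 16.763 i$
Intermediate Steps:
$A = 1$ ($A = \left(-1\right)^{2} = 1$)
$a{\left(C,M \right)} = 2 C \left(7 + M\right)$
$f = -231$ ($f = 9 + 2 \cdot 1 \left(7 - 6\right) \left(-17 - 103\right) = 9 + 2 \cdot 1 \cdot 1 \left(-120\right) = 9 + 2 \left(-120\right) = 9 - 240 = -231$)
$\sqrt{T{\left(A \right)} + f} = \sqrt{-50 - 231} = \sqrt{-281} = i \sqrt{281}$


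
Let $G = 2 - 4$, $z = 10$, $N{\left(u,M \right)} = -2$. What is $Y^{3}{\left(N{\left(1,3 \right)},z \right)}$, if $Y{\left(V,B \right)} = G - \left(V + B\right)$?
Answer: $-1000$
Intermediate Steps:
$G = -2$
$Y{\left(V,B \right)} = -2 - B - V$ ($Y{\left(V,B \right)} = -2 - \left(V + B\right) = -2 - \left(B + V\right) = -2 - B - V$)
$Y^{3}{\left(N{\left(1,3 \right)},z \right)} = \left(-2 - 10 - -2\right)^{3} = \left(-2 - 10 + 2\right)^{3} = \left(-10\right)^{3} = -1000$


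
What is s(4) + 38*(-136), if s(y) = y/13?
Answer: -67180/13 ≈ -5167.7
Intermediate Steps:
s(y) = y/13 (s(y) = y*(1/13) = y/13)
s(4) + 38*(-136) = (1/13)*4 + 38*(-136) = 4/13 - 5168 = -67180/13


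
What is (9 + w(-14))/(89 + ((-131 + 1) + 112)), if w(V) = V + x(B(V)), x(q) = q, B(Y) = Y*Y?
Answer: 191/71 ≈ 2.6901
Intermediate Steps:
B(Y) = Y²
w(V) = V + V²
(9 + w(-14))/(89 + ((-131 + 1) + 112)) = (9 - 14*(1 - 14))/(89 + ((-131 + 1) + 112)) = (9 - 14*(-13))/(89 + (-130 + 112)) = (9 + 182)/(89 - 18) = 191/71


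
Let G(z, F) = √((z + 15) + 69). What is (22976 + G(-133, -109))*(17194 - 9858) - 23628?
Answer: 168528308 + 51352*I ≈ 1.6853e+8 + 51352.0*I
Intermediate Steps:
G(z, F) = √(84 + z) (G(z, F) = √((15 + z) + 69) = √(84 + z))
(22976 + G(-133, -109))*(17194 - 9858) - 23628 = (22976 + √(84 - 133))*(17194 - 9858) - 23628 = (22976 + √(-49))*7336 - 23628 = (22976 + 7*I)*7336 - 23628 = (168551936 + 51352*I) - 23628 = 168528308 + 51352*I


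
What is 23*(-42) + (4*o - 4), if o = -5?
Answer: -990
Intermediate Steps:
23*(-42) + (4*o - 4) = 23*(-42) + (4*(-5) - 4) = -966 + (-20 - 4) = -966 - 24 = -990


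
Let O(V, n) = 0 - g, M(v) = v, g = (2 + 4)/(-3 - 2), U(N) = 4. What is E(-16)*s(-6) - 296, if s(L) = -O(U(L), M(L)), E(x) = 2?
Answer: -1492/5 ≈ -298.40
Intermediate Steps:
g = -6/5 (g = 6/(-5) = 6*(-⅕) = -6/5 ≈ -1.2000)
O(V, n) = 6/5 (O(V, n) = 0 - 1*(-6/5) = 0 + 6/5 = 6/5)
s(L) = -6/5 (s(L) = -1*6/5 = -6/5)
E(-16)*s(-6) - 296 = 2*(-6/5) - 296 = -12/5 - 296 = -1492/5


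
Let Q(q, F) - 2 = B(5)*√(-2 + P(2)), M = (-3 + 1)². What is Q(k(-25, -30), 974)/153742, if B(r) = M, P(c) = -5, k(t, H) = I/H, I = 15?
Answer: 1/76871 + 2*I*√7/76871 ≈ 1.3009e-5 + 6.8836e-5*I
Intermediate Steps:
k(t, H) = 15/H
M = 4 (M = (-2)² = 4)
B(r) = 4
Q(q, F) = 2 + 4*I*√7 (Q(q, F) = 2 + 4*√(-2 - 5) = 2 + 4*√(-7) = 2 + 4*(I*√7) = 2 + 4*I*√7)
Q(k(-25, -30), 974)/153742 = (2 + 4*I*√7)/153742 = (2 + 4*I*√7)*(1/153742) = 1/76871 + 2*I*√7/76871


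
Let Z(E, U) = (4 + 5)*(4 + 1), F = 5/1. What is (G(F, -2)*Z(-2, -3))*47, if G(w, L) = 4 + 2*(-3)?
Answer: -4230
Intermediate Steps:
F = 5 (F = 5*1 = 5)
Z(E, U) = 45 (Z(E, U) = 9*5 = 45)
G(w, L) = -2 (G(w, L) = 4 - 6 = -2)
(G(F, -2)*Z(-2, -3))*47 = -2*45*47 = -90*47 = -4230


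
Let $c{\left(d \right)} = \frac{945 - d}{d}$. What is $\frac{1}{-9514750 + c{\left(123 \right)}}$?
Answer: $- \frac{41}{390104476} \approx -1.051 \cdot 10^{-7}$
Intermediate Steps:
$c{\left(d \right)} = \frac{945 - d}{d}$
$\frac{1}{-9514750 + c{\left(123 \right)}} = \frac{1}{-9514750 + \frac{945 - 123}{123}} = \frac{1}{-9514750 + \frac{1}{123} \cdot 822} = \frac{1}{-9514750 + \frac{274}{41}} = \frac{1}{- \frac{390104476}{41}} = - \frac{41}{390104476}$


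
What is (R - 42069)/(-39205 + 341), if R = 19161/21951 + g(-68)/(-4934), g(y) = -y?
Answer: 63281137645/58461298308 ≈ 1.0824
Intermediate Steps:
R = 5169317/6017013 (R = 19161/21951 - 1*(-68)/(-4934) = 19161*(1/21951) + 68*(-1/4934) = 2129/2439 - 34/2467 = 5169317/6017013 ≈ 0.85912)
(R - 42069)/(-39205 + 341) = (5169317/6017013 - 42069)/(-39205 + 341) = -253124550580/6017013/(-38864) = -253124550580/6017013*(-1/38864) = 63281137645/58461298308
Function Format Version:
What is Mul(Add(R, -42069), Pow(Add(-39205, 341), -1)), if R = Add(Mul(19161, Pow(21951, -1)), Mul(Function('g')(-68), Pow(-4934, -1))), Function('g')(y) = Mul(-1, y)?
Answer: Rational(63281137645, 58461298308) ≈ 1.0824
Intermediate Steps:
R = Rational(5169317, 6017013) (R = Add(Mul(19161, Pow(21951, -1)), Mul(Mul(-1, -68), Pow(-4934, -1))) = Add(Mul(19161, Rational(1, 21951)), Mul(68, Rational(-1, 4934))) = Add(Rational(2129, 2439), Rational(-34, 2467)) = Rational(5169317, 6017013) ≈ 0.85912)
Mul(Add(R, -42069), Pow(Add(-39205, 341), -1)) = Mul(Add(Rational(5169317, 6017013), -42069), Pow(Add(-39205, 341), -1)) = Mul(Rational(-253124550580, 6017013), Pow(-38864, -1)) = Mul(Rational(-253124550580, 6017013), Rational(-1, 38864)) = Rational(63281137645, 58461298308)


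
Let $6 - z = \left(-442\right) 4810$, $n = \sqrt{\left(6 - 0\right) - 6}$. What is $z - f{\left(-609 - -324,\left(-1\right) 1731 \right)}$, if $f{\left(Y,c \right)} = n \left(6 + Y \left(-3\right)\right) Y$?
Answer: $2126026$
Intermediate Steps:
$n = 0$ ($n = \sqrt{\left(6 + 0\right) - 6} = \sqrt{6 - 6} = \sqrt{0} = 0$)
$f{\left(Y,c \right)} = 0$ ($f{\left(Y,c \right)} = 0 \left(6 + Y \left(-3\right)\right) Y = 0 \left(6 - 3 Y\right) Y = 0 Y = 0$)
$z = 2126026$ ($z = 6 - \left(-442\right) 4810 = 6 - -2126020 = 6 + 2126020 = 2126026$)
$z - f{\left(-609 - -324,\left(-1\right) 1731 \right)} = 2126026 - 0 = 2126026 + 0 = 2126026$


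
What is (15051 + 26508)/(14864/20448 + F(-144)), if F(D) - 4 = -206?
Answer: -53112402/257227 ≈ -206.48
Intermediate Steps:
F(D) = -202 (F(D) = 4 - 206 = -202)
(15051 + 26508)/(14864/20448 + F(-144)) = (15051 + 26508)/(14864/20448 - 202) = 41559/(14864*(1/20448) - 202) = 41559/(929/1278 - 202) = 41559/(-257227/1278) = 41559*(-1278/257227) = -53112402/257227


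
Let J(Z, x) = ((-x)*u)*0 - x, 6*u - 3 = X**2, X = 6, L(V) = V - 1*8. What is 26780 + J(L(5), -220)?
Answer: 27000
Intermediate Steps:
L(V) = -8 + V (L(V) = V - 8 = -8 + V)
u = 13/2 (u = 1/2 + (1/6)*6**2 = 1/2 + (1/6)*36 = 1/2 + 6 = 13/2 ≈ 6.5000)
J(Z, x) = -x (J(Z, x) = (-x*(13/2))*0 - x = -13*x/2*0 - x = 0 - x = -x)
26780 + J(L(5), -220) = 26780 - 1*(-220) = 26780 + 220 = 27000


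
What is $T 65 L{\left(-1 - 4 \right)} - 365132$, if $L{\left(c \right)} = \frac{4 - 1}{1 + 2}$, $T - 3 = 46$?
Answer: $-361947$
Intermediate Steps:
$T = 49$ ($T = 3 + 46 = 49$)
$L{\left(c \right)} = 1$ ($L{\left(c \right)} = \frac{3}{3} = 3 \cdot \frac{1}{3} = 1$)
$T 65 L{\left(-1 - 4 \right)} - 365132 = 49 \cdot 65 \cdot 1 - 365132 = 3185 \cdot 1 - 365132 = 3185 - 365132 = -361947$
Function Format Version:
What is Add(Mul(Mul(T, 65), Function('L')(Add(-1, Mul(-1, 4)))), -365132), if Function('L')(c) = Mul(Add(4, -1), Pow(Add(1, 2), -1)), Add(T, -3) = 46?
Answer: -361947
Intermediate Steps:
T = 49 (T = Add(3, 46) = 49)
Function('L')(c) = 1 (Function('L')(c) = Mul(3, Pow(3, -1)) = Mul(3, Rational(1, 3)) = 1)
Add(Mul(Mul(T, 65), Function('L')(Add(-1, Mul(-1, 4)))), -365132) = Add(Mul(Mul(49, 65), 1), -365132) = Add(Mul(3185, 1), -365132) = Add(3185, -365132) = -361947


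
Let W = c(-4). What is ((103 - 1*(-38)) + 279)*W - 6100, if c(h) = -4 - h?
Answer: -6100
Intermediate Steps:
W = 0 (W = -4 - 1*(-4) = -4 + 4 = 0)
((103 - 1*(-38)) + 279)*W - 6100 = ((103 - 1*(-38)) + 279)*0 - 6100 = ((103 + 38) + 279)*0 - 6100 = (141 + 279)*0 - 6100 = 420*0 - 6100 = 0 - 6100 = -6100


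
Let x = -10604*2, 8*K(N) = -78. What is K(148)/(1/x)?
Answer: 206778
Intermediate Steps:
K(N) = -39/4 (K(N) = (1/8)*(-78) = -39/4)
x = -21208
K(148)/(1/x) = -39/(4*(1/(-21208))) = -39/(4*(-1/21208)) = -39/4*(-21208) = 206778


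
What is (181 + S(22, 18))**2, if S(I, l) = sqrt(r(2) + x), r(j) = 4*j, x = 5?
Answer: (181 + sqrt(13))**2 ≈ 34079.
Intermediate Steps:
S(I, l) = sqrt(13) (S(I, l) = sqrt(4*2 + 5) = sqrt(8 + 5) = sqrt(13))
(181 + S(22, 18))**2 = (181 + sqrt(13))**2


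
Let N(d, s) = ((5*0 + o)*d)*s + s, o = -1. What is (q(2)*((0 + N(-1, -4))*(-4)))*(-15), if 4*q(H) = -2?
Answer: 240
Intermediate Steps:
q(H) = -½ (q(H) = (¼)*(-2) = -½)
N(d, s) = s - d*s (N(d, s) = ((5*0 - 1)*d)*s + s = ((0 - 1)*d)*s + s = (-d)*s + s = -d*s + s = s - d*s)
(q(2)*((0 + N(-1, -4))*(-4)))*(-15) = -(0 - 4*(1 - 1*(-1)))*(-4)/2*(-15) = -(0 - 4*(1 + 1))*(-4)/2*(-15) = -(0 - 4*2)*(-4)/2*(-15) = -(0 - 8)*(-4)/2*(-15) = -(-4)*(-4)*(-15) = -½*32*(-15) = -16*(-15) = 240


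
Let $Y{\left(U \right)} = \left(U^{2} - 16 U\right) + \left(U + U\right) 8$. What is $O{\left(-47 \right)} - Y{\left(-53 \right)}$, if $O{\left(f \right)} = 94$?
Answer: $-2715$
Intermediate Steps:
$Y{\left(U \right)} = U^{2}$ ($Y{\left(U \right)} = \left(U^{2} - 16 U\right) + 2 U 8 = \left(U^{2} - 16 U\right) + 16 U = U^{2}$)
$O{\left(-47 \right)} - Y{\left(-53 \right)} = 94 - \left(-53\right)^{2} = 94 - 2809 = -2715$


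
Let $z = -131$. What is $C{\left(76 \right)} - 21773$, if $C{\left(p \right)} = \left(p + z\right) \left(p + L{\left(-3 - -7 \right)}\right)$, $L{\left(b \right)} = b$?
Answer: $-26173$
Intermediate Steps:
$C{\left(p \right)} = \left(-131 + p\right) \left(4 + p\right)$ ($C{\left(p \right)} = \left(p - 131\right) \left(p - -4\right) = \left(-131 + p\right) \left(p + \left(-3 + 7\right)\right) = \left(-131 + p\right) \left(p + 4\right) = \left(-131 + p\right) \left(4 + p\right)$)
$C{\left(76 \right)} - 21773 = \left(-524 + 76^{2} - 9652\right) - 21773 = \left(-524 + 5776 - 9652\right) - 21773 = -4400 - 21773 = -26173$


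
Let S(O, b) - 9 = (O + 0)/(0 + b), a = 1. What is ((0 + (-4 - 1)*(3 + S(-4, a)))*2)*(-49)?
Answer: 3920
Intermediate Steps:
S(O, b) = 9 + O/b (S(O, b) = 9 + (O + 0)/(0 + b) = 9 + O/b)
((0 + (-4 - 1)*(3 + S(-4, a)))*2)*(-49) = ((0 + (-4 - 1)*(3 + (9 - 4/1)))*2)*(-49) = ((0 - 5*(3 + (9 - 4*1)))*2)*(-49) = ((0 - 5*(3 + (9 - 4)))*2)*(-49) = ((0 - 5*(3 + 5))*2)*(-49) = ((0 - 5*8)*2)*(-49) = ((0 - 40)*2)*(-49) = -40*2*(-49) = -80*(-49) = 3920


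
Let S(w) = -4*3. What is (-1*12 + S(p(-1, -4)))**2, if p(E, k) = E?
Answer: 576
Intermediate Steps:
S(w) = -12
(-1*12 + S(p(-1, -4)))**2 = (-1*12 - 12)**2 = (-12 - 12)**2 = (-24)**2 = 576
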